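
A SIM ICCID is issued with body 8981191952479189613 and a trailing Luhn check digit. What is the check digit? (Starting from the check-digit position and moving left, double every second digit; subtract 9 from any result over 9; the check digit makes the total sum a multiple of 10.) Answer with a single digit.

0

Partial digits right→left: 3 1 6 9 8 1 9 7 4 2 5 9 1 9 1 1 8 9 8
Double every second digit counting from the check-digit position (so the 1st, 3rd, 5th, ... of the partial from the right).
  doubled (with −9 where >9): 6 3 7 9 8 1 2 2 7 7 → sum 52
  kept as-is: 1 9 1 7 2 9 9 1 9 → sum 48
Total = 52 + 48 = 100.
Check digit = (10 − (100 mod 10)) mod 10 = 0.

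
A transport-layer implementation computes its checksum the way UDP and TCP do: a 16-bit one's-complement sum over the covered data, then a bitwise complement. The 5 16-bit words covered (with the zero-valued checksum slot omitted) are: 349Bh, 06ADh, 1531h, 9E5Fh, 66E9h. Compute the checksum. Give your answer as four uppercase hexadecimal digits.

One's-complement addition (fold any carry out of bit 15 back into bit 0):
  0x349B + 0x06AD = 0x03B48
  0x3B48 + 0x1531 = 0x05079
  0x5079 + 0x9E5F = 0x0EED8
  0xEED8 + 0x66E9 = 0x155C1 → wrap carry → 0x55C2
One's-complement sum = 0x55C2.
Checksum = ~0x55C2 & 0xFFFF = 0xAA3D.

AA3D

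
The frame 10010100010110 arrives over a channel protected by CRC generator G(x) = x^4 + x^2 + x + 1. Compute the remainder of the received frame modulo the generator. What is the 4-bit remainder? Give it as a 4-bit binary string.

Modulo-2 division of 10010100010110 by 10111:
  pos 0: 10010 XOR 10111 = 00101
  pos 2: 10110 XOR 10111 = 00001
  pos 6: 10010 XOR 10111 = 00101
  pos 8: 10111 XOR 10111 = 00000
Remainder = 0000 (zero — the frame passes the CRC check).

0000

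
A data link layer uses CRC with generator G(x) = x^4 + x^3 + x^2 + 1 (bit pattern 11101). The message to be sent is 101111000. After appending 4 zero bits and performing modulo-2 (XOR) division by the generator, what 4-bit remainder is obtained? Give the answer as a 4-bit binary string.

Append 4 zeros: 1011110000000. Divide by 11101 (XOR where the leading bit is 1):
  pos 0: 10111 XOR 11101 = 01010
  pos 1: 10101 XOR 11101 = 01000
  pos 2: 10000 XOR 11101 = 01101
  pos 3: 11010 XOR 11101 = 00111
  pos 5: 11100 XOR 11101 = 00001
Remainder (last 4 bits) = 1000. This is the CRC / FCS.

1000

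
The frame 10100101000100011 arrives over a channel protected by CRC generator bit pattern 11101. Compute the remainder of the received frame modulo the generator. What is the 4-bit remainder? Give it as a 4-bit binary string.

1000

Modulo-2 division of 10100101000100011 by 11101:
  pos 0: 10100 XOR 11101 = 01001
  pos 1: 10011 XOR 11101 = 01110
  pos 2: 11100 XOR 11101 = 00001
  pos 6: 11000 XOR 11101 = 00101
  pos 8: 10110 XOR 11101 = 01011
  pos 9: 10110 XOR 11101 = 01011
  pos 10: 10110 XOR 11101 = 01011
  pos 11: 10111 XOR 11101 = 01010
  pos 12: 10101 XOR 11101 = 01000
Remainder = 1000 (nonzero — an error is detected).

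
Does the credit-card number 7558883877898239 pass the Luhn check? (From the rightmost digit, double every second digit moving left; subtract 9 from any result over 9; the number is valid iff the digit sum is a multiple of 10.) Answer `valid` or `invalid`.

valid

From the right, keep odd positions and double even positions (subtract 9 from any doubled value over 9):
  doubled (positions 2,4,...): 6 7 7 5 6 7 1 5 → sum 44
  kept (positions 1,3,...): 9 2 9 7 8 8 8 5 → sum 56
Total = 100.
100 mod 10 = 0, so the number is valid.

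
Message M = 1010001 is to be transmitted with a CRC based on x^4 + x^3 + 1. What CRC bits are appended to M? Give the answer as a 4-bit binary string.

Append 4 zeros: 10100010000. Divide by 11001 (XOR where the leading bit is 1):
  pos 0: 10100 XOR 11001 = 01101
  pos 1: 11010 XOR 11001 = 00011
  pos 4: 11100 XOR 11001 = 00101
  pos 6: 10100 XOR 11001 = 01101
Remainder (last 4 bits) = 1101. This is the CRC / FCS.

1101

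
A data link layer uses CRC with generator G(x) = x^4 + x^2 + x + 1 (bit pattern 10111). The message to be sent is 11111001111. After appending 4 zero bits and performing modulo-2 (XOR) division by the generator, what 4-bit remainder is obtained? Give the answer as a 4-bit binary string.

1000

Append 4 zeros: 111110011110000. Divide by 10111 (XOR where the leading bit is 1):
  pos 0: 11111 XOR 10111 = 01000
  pos 1: 10000 XOR 10111 = 00111
  pos 3: 11101 XOR 10111 = 01010
  pos 4: 10101 XOR 10111 = 00010
  pos 7: 10110 XOR 10111 = 00001
Remainder (last 4 bits) = 1000. This is the CRC / FCS.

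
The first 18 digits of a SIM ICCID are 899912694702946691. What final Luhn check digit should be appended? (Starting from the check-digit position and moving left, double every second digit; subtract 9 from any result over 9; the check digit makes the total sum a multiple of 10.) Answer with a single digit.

5

Partial digits right→left: 1 9 6 6 4 9 2 0 7 4 9 6 2 1 9 9 9 8
Double every second digit counting from the check-digit position (so the 1st, 3rd, 5th, ... of the partial from the right).
  doubled (with −9 where >9): 2 3 8 4 5 9 4 9 9 → sum 53
  kept as-is: 9 6 9 0 4 6 1 9 8 → sum 52
Total = 53 + 52 = 105.
Check digit = (10 − (105 mod 10)) mod 10 = 5.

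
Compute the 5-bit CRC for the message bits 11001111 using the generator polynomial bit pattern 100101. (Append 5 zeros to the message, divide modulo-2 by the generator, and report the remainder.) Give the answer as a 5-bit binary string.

Append 5 zeros: 1100111100000. Divide by 100101 (XOR where the leading bit is 1):
  pos 0: 110011 XOR 100101 = 010110
  pos 1: 101101 XOR 100101 = 001000
  pos 3: 100010 XOR 100101 = 000111
  pos 6: 111000 XOR 100101 = 011101
  pos 7: 111010 XOR 100101 = 011111
Remainder (last 5 bits) = 11111. This is the CRC / FCS.

11111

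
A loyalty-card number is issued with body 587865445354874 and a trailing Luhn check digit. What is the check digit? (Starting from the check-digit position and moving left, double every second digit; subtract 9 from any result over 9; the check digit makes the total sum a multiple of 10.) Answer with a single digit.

Partial digits right→left: 4 7 8 4 5 3 5 4 4 5 6 8 7 8 5
Double every second digit counting from the check-digit position (so the 1st, 3rd, 5th, ... of the partial from the right).
  doubled (with −9 where >9): 8 7 1 1 8 3 5 1 → sum 34
  kept as-is: 7 4 3 4 5 8 8 → sum 39
Total = 34 + 39 = 73.
Check digit = (10 − (73 mod 10)) mod 10 = 7.

7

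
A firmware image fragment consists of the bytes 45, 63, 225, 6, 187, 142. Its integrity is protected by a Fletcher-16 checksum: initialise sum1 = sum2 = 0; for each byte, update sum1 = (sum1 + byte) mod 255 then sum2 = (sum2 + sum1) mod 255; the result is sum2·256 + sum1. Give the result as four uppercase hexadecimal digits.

Running sums (mod 255):
  after byte 0 (45): sum1=45, sum2=45
  after byte 1 (63): sum1=108, sum2=153
  after byte 2 (225): sum1=78, sum2=231
  after byte 3 (6): sum1=84, sum2=60
  after byte 4 (187): sum1=16, sum2=76
  after byte 5 (142): sum1=158, sum2=234
Checksum = sum2·256 + sum1 = 234·256 + 158 = 60062 = 0xEA9E.

EA9E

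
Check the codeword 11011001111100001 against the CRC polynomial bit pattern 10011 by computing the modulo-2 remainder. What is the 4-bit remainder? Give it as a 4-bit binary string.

Modulo-2 division of 11011001111100001 by 10011:
  pos 0: 11011 XOR 10011 = 01000
  pos 1: 10000 XOR 10011 = 00011
  pos 4: 11011 XOR 10011 = 01000
  pos 5: 10001 XOR 10011 = 00010
  pos 8: 10110 XOR 10011 = 00101
  pos 10: 10100 XOR 10011 = 00111
  pos 12: 11101 XOR 10011 = 01110
Remainder = 1110 (nonzero — an error is detected).

1110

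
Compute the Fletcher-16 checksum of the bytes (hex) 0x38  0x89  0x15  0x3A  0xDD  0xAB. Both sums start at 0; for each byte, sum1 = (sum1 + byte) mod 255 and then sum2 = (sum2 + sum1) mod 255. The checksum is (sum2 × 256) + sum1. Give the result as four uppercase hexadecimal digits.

Running sums (mod 255):
  after byte 0 (0x38): sum1=56, sum2=56
  after byte 1 (0x89): sum1=193, sum2=249
  after byte 2 (0x15): sum1=214, sum2=208
  after byte 3 (0x3A): sum1=17, sum2=225
  after byte 4 (0xDD): sum1=238, sum2=208
  after byte 5 (0xAB): sum1=154, sum2=107
Checksum = sum2·256 + sum1 = 107·256 + 154 = 27546 = 0x6B9A.

6B9A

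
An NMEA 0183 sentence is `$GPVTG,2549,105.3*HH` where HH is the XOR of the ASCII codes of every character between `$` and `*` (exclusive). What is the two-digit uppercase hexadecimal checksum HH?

XOR the ASCII codes of the payload characters:
  'G' = 0x47 → acc = 0x47
  'P' = 0x50 → acc = 0x17
  'V' = 0x56 → acc = 0x41
  'T' = 0x54 → acc = 0x15
  'G' = 0x47 → acc = 0x52
  ',' = 0x2C → acc = 0x7E
  '2' = 0x32 → acc = 0x4C
  '5' = 0x35 → acc = 0x79
  '4' = 0x34 → acc = 0x4D
  '9' = 0x39 → acc = 0x74
  ',' = 0x2C → acc = 0x58
  '1' = 0x31 → acc = 0x69
  '0' = 0x30 → acc = 0x59
  '5' = 0x35 → acc = 0x6C
  '.' = 0x2E → acc = 0x42
  '3' = 0x33 → acc = 0x71
Checksum = 0x71.

71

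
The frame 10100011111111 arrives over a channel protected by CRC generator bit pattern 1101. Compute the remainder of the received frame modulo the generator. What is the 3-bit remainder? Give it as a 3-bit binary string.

Modulo-2 division of 10100011111111 by 1101:
  pos 0: 1010 XOR 1101 = 0111
  pos 1: 1110 XOR 1101 = 0011
  pos 3: 1101 XOR 1101 = 0000
  pos 7: 1111 XOR 1101 = 0010
  pos 9: 1011 XOR 1101 = 0110
  pos 10: 1101 XOR 1101 = 0000
Remainder = 000 (zero — the frame passes the CRC check).

000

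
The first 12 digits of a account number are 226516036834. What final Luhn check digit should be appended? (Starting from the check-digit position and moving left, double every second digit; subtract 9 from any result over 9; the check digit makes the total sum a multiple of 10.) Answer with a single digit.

3

Partial digits right→left: 4 3 8 6 3 0 6 1 5 6 2 2
Double every second digit counting from the check-digit position (so the 1st, 3rd, 5th, ... of the partial from the right).
  doubled (with −9 where >9): 8 7 6 3 1 4 → sum 29
  kept as-is: 3 6 0 1 6 2 → sum 18
Total = 29 + 18 = 47.
Check digit = (10 − (47 mod 10)) mod 10 = 3.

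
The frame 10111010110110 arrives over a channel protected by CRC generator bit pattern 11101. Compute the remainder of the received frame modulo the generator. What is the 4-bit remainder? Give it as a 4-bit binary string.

Modulo-2 division of 10111010110110 by 11101:
  pos 0: 10111 XOR 11101 = 01010
  pos 1: 10100 XOR 11101 = 01001
  pos 2: 10011 XOR 11101 = 01110
  pos 3: 11100 XOR 11101 = 00001
  pos 7: 11101 XOR 11101 = 00000
Remainder = 0010 (nonzero — an error is detected).

0010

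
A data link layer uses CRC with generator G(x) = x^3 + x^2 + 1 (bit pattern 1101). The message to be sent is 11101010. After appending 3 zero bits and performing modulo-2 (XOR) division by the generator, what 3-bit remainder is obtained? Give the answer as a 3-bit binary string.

Append 3 zeros: 11101010000. Divide by 1101 (XOR where the leading bit is 1):
  pos 0: 1110 XOR 1101 = 0011
  pos 2: 1110 XOR 1101 = 0011
  pos 4: 1110 XOR 1101 = 0011
  pos 6: 1100 XOR 1101 = 0001
Remainder (last 3 bits) = 010. This is the CRC / FCS.

010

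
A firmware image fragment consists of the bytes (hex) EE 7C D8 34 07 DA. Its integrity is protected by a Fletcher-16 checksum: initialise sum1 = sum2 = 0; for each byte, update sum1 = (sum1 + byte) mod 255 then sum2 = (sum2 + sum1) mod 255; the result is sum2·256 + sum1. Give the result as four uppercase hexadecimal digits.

F05A

Running sums (mod 255):
  after byte 0 (EE): sum1=238, sum2=238
  after byte 1 (7C): sum1=107, sum2=90
  after byte 2 (D8): sum1=68, sum2=158
  after byte 3 (34): sum1=120, sum2=23
  after byte 4 (07): sum1=127, sum2=150
  after byte 5 (DA): sum1=90, sum2=240
Checksum = sum2·256 + sum1 = 240·256 + 90 = 61530 = 0xF05A.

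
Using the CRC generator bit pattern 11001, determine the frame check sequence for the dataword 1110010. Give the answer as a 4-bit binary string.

Append 4 zeros: 11100100000. Divide by 11001 (XOR where the leading bit is 1):
  pos 0: 11100 XOR 11001 = 00101
  pos 2: 10110 XOR 11001 = 01111
  pos 3: 11110 XOR 11001 = 00111
  pos 5: 11100 XOR 11001 = 00101
Remainder (last 4 bits) = 1010. This is the CRC / FCS.

1010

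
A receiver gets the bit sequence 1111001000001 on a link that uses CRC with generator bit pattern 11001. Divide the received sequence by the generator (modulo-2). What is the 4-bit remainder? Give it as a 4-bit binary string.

1111

Modulo-2 division of 1111001000001 by 11001:
  pos 0: 11110 XOR 11001 = 00111
  pos 2: 11101 XOR 11001 = 00100
  pos 4: 10000 XOR 11001 = 01001
  pos 5: 10010 XOR 11001 = 01011
  pos 6: 10110 XOR 11001 = 01111
  pos 7: 11110 XOR 11001 = 00111
Remainder = 1111 (nonzero — an error is detected).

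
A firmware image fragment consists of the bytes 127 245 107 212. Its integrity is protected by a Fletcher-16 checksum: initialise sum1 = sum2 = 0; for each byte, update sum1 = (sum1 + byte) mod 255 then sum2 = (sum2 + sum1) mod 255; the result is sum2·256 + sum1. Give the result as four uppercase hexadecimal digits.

8BB5

Running sums (mod 255):
  after byte 0 (127): sum1=127, sum2=127
  after byte 1 (245): sum1=117, sum2=244
  after byte 2 (107): sum1=224, sum2=213
  after byte 3 (212): sum1=181, sum2=139
Checksum = sum2·256 + sum1 = 139·256 + 181 = 35765 = 0x8BB5.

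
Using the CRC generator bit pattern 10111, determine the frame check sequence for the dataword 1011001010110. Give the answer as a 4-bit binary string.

0001

Append 4 zeros: 10110010101100000. Divide by 10111 (XOR where the leading bit is 1):
  pos 0: 10110 XOR 10111 = 00001
  pos 4: 10101 XOR 10111 = 00010
  pos 7: 10011 XOR 10111 = 00100
  pos 9: 10000 XOR 10111 = 00111
  pos 11: 11100 XOR 10111 = 01011
  pos 12: 10110 XOR 10111 = 00001
Remainder (last 4 bits) = 0001. This is the CRC / FCS.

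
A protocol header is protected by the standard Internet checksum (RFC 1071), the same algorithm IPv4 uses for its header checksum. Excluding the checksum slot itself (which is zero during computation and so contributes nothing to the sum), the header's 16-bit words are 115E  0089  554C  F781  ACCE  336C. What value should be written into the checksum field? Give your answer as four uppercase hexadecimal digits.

C10F

One's-complement addition (fold any carry out of bit 15 back into bit 0):
  0x115E + 0x0089 = 0x011E7
  0x11E7 + 0x554C = 0x06733
  0x6733 + 0xF781 = 0x15EB4 → wrap carry → 0x5EB5
  0x5EB5 + 0xACCE = 0x10B83 → wrap carry → 0x0B84
  0x0B84 + 0x336C = 0x03EF0
One's-complement sum = 0x3EF0.
Checksum = ~0x3EF0 & 0xFFFF = 0xC10F.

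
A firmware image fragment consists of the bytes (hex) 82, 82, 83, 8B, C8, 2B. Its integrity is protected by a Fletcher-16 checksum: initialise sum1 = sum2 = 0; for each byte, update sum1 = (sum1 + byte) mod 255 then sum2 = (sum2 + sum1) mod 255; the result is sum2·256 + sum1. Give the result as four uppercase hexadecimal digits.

0908

Running sums (mod 255):
  after byte 0 (82): sum1=130, sum2=130
  after byte 1 (82): sum1=5, sum2=135
  after byte 2 (83): sum1=136, sum2=16
  after byte 3 (8B): sum1=20, sum2=36
  after byte 4 (C8): sum1=220, sum2=1
  after byte 5 (2B): sum1=8, sum2=9
Checksum = sum2·256 + sum1 = 9·256 + 8 = 2312 = 0x0908.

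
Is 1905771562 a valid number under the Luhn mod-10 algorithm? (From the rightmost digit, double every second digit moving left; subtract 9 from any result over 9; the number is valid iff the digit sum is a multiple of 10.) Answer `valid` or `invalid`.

From the right, keep odd positions and double even positions (subtract 9 from any doubled value over 9):
  doubled (positions 2,4,...): 3 2 5 0 2 → sum 12
  kept (positions 1,3,...): 2 5 7 5 9 → sum 28
Total = 40.
40 mod 10 = 0, so the number is valid.

valid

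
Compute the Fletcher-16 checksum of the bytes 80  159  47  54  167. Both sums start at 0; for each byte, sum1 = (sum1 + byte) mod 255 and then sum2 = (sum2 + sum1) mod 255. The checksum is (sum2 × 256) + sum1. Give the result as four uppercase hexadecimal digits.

B1FC

Running sums (mod 255):
  after byte 0 (80): sum1=80, sum2=80
  after byte 1 (159): sum1=239, sum2=64
  after byte 2 (47): sum1=31, sum2=95
  after byte 3 (54): sum1=85, sum2=180
  after byte 4 (167): sum1=252, sum2=177
Checksum = sum2·256 + sum1 = 177·256 + 252 = 45564 = 0xB1FC.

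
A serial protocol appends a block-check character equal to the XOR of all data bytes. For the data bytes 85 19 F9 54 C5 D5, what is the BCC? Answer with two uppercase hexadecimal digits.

XOR the bytes together:
  start with 0x85
  0x85 ⊕ 0x19 = 0x9C
  0x9C ⊕ 0xF9 = 0x65
  0x65 ⊕ 0x54 = 0x31
  0x31 ⊕ 0xC5 = 0xF4
  0xF4 ⊕ 0xD5 = 0x21

21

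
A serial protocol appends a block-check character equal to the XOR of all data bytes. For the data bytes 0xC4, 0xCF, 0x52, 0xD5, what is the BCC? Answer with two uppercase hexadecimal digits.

XOR the bytes together:
  start with 0xC4
  0xC4 ⊕ 0xCF = 0x0B
  0x0B ⊕ 0x52 = 0x59
  0x59 ⊕ 0xD5 = 0x8C

8C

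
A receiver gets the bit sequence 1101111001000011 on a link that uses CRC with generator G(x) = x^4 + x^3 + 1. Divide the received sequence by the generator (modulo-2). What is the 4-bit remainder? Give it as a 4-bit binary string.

Modulo-2 division of 1101111001000011 by 11001:
  pos 0: 11011 XOR 11001 = 00010
  pos 3: 10110 XOR 11001 = 01111
  pos 4: 11110 XOR 11001 = 00111
  pos 6: 11110 XOR 11001 = 00111
  pos 8: 11100 XOR 11001 = 00101
  pos 10: 10101 XOR 11001 = 01100
  pos 11: 11001 XOR 11001 = 00000
Remainder = 0000 (zero — the frame passes the CRC check).

0000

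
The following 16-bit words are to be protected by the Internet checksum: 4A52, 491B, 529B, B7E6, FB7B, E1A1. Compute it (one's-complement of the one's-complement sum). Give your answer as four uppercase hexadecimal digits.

One's-complement addition (fold any carry out of bit 15 back into bit 0):
  0x4A52 + 0x491B = 0x0936D
  0x936D + 0x529B = 0x0E608
  0xE608 + 0xB7E6 = 0x19DEE → wrap carry → 0x9DEF
  0x9DEF + 0xFB7B = 0x1996A → wrap carry → 0x996B
  0x996B + 0xE1A1 = 0x17B0C → wrap carry → 0x7B0D
One's-complement sum = 0x7B0D.
Checksum = ~0x7B0D & 0xFFFF = 0x84F2.

84F2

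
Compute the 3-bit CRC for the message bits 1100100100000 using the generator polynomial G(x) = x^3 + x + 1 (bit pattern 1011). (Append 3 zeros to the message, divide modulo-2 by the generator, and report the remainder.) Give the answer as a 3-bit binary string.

111

Append 3 zeros: 1100100100000000. Divide by 1011 (XOR where the leading bit is 1):
  pos 0: 1100 XOR 1011 = 0111
  pos 1: 1111 XOR 1011 = 0100
  pos 2: 1000 XOR 1011 = 0011
  pos 4: 1101 XOR 1011 = 0110
  pos 5: 1100 XOR 1011 = 0111
  pos 6: 1110 XOR 1011 = 0101
  pos 7: 1010 XOR 1011 = 0001
  pos 10: 1000 XOR 1011 = 0011
  pos 12: 1100 XOR 1011 = 0111
Remainder (last 3 bits) = 111. This is the CRC / FCS.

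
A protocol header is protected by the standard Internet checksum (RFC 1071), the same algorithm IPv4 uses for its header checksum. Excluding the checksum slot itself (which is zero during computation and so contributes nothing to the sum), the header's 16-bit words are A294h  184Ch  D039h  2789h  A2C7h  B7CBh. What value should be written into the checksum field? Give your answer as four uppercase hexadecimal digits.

F2C8

One's-complement addition (fold any carry out of bit 15 back into bit 0):
  0xA294 + 0x184C = 0x0BAE0
  0xBAE0 + 0xD039 = 0x18B19 → wrap carry → 0x8B1A
  0x8B1A + 0x2789 = 0x0B2A3
  0xB2A3 + 0xA2C7 = 0x1556A → wrap carry → 0x556B
  0x556B + 0xB7CB = 0x10D36 → wrap carry → 0x0D37
One's-complement sum = 0x0D37.
Checksum = ~0x0D37 & 0xFFFF = 0xF2C8.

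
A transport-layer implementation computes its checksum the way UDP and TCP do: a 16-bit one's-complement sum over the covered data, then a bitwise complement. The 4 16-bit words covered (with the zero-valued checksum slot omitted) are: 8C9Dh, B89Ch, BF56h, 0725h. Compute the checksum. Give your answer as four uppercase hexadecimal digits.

F449

One's-complement addition (fold any carry out of bit 15 back into bit 0):
  0x8C9D + 0xB89C = 0x14539 → wrap carry → 0x453A
  0x453A + 0xBF56 = 0x10490 → wrap carry → 0x0491
  0x0491 + 0x0725 = 0x00BB6
One's-complement sum = 0x0BB6.
Checksum = ~0x0BB6 & 0xFFFF = 0xF449.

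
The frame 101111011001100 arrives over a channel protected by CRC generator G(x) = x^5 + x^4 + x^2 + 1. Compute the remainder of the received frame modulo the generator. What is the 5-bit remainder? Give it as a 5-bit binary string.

01110

Modulo-2 division of 101111011001100 by 110101:
  pos 0: 101111 XOR 110101 = 011010
  pos 1: 110100 XOR 110101 = 000001
  pos 6: 111001 XOR 110101 = 001100
  pos 8: 110010 XOR 110101 = 000111
Remainder = 01110 (nonzero — an error is detected).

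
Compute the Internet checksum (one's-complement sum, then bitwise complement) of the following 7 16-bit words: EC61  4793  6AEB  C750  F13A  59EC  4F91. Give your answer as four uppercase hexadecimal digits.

FF15

One's-complement addition (fold any carry out of bit 15 back into bit 0):
  0xEC61 + 0x4793 = 0x133F4 → wrap carry → 0x33F5
  0x33F5 + 0x6AEB = 0x09EE0
  0x9EE0 + 0xC750 = 0x16630 → wrap carry → 0x6631
  0x6631 + 0xF13A = 0x1576B → wrap carry → 0x576C
  0x576C + 0x59EC = 0x0B158
  0xB158 + 0x4F91 = 0x100E9 → wrap carry → 0x00EA
One's-complement sum = 0x00EA.
Checksum = ~0x00EA & 0xFFFF = 0xFF15.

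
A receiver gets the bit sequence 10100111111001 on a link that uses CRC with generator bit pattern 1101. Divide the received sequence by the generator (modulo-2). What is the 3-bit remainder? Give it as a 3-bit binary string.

Modulo-2 division of 10100111111001 by 1101:
  pos 0: 1010 XOR 1101 = 0111
  pos 1: 1110 XOR 1101 = 0011
  pos 3: 1111 XOR 1101 = 0010
  pos 5: 1011 XOR 1101 = 0110
  pos 6: 1101 XOR 1101 = 0000
  pos 10: 1001 XOR 1101 = 0100
Remainder = 100 (nonzero — an error is detected).

100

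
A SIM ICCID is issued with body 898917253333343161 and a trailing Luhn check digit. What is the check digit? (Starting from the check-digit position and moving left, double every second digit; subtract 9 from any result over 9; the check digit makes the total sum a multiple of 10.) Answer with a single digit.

Partial digits right→left: 1 6 1 3 4 3 3 3 3 3 5 2 7 1 9 8 9 8
Double every second digit counting from the check-digit position (so the 1st, 3rd, 5th, ... of the partial from the right).
  doubled (with −9 where >9): 2 2 8 6 6 1 5 9 9 → sum 48
  kept as-is: 6 3 3 3 3 2 1 8 8 → sum 37
Total = 48 + 37 = 85.
Check digit = (10 − (85 mod 10)) mod 10 = 5.

5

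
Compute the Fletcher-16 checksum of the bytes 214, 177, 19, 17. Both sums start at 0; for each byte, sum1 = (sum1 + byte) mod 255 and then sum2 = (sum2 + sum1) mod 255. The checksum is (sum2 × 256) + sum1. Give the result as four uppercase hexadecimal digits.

A7AC

Running sums (mod 255):
  after byte 0 (214): sum1=214, sum2=214
  after byte 1 (177): sum1=136, sum2=95
  after byte 2 (19): sum1=155, sum2=250
  after byte 3 (17): sum1=172, sum2=167
Checksum = sum2·256 + sum1 = 167·256 + 172 = 42924 = 0xA7AC.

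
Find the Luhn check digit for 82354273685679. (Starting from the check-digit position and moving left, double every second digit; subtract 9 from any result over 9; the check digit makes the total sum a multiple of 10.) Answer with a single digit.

Partial digits right→left: 9 7 6 5 8 6 3 7 2 4 5 3 2 8
Double every second digit counting from the check-digit position (so the 1st, 3rd, 5th, ... of the partial from the right).
  doubled (with −9 where >9): 9 3 7 6 4 1 4 → sum 34
  kept as-is: 7 5 6 7 4 3 8 → sum 40
Total = 34 + 40 = 74.
Check digit = (10 − (74 mod 10)) mod 10 = 6.

6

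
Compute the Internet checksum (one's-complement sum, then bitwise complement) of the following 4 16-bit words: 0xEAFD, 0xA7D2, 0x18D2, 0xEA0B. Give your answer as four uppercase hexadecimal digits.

6A51

One's-complement addition (fold any carry out of bit 15 back into bit 0):
  0xEAFD + 0xA7D2 = 0x192CF → wrap carry → 0x92D0
  0x92D0 + 0x18D2 = 0x0ABA2
  0xABA2 + 0xEA0B = 0x195AD → wrap carry → 0x95AE
One's-complement sum = 0x95AE.
Checksum = ~0x95AE & 0xFFFF = 0x6A51.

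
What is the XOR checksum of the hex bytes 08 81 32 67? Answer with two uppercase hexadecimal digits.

XOR the bytes together:
  start with 0x08
  0x08 ⊕ 0x81 = 0x89
  0x89 ⊕ 0x32 = 0xBB
  0xBB ⊕ 0x67 = 0xDC

DC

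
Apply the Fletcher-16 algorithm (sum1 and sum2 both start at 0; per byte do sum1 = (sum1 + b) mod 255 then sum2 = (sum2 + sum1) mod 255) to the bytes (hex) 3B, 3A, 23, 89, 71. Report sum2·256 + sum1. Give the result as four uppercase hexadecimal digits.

Running sums (mod 255):
  after byte 0 (3B): sum1=59, sum2=59
  after byte 1 (3A): sum1=117, sum2=176
  after byte 2 (23): sum1=152, sum2=73
  after byte 3 (89): sum1=34, sum2=107
  after byte 4 (71): sum1=147, sum2=254
Checksum = sum2·256 + sum1 = 254·256 + 147 = 65171 = 0xFE93.

FE93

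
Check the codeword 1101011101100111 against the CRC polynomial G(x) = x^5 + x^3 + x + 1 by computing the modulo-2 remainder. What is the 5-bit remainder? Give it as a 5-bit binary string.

Modulo-2 division of 1101011101100111 by 101011:
  pos 0: 110101 XOR 101011 = 011110
  pos 1: 111101 XOR 101011 = 010110
  pos 2: 101101 XOR 101011 = 000110
  pos 5: 110011 XOR 101011 = 011000
  pos 6: 110000 XOR 101011 = 011011
  pos 7: 110110 XOR 101011 = 011101
  pos 8: 111011 XOR 101011 = 010000
  pos 9: 100001 XOR 101011 = 001010
Remainder = 10101 (nonzero — an error is detected).

10101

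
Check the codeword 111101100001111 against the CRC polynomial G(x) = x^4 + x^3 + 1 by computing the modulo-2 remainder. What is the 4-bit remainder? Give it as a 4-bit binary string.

Modulo-2 division of 111101100001111 by 11001:
  pos 0: 11110 XOR 11001 = 00111
  pos 2: 11111 XOR 11001 = 00110
  pos 4: 11000 XOR 11001 = 00001
  pos 8: 10011 XOR 11001 = 01010
  pos 9: 10101 XOR 11001 = 01100
  pos 10: 11001 XOR 11001 = 00000
Remainder = 0000 (zero — the frame passes the CRC check).

0000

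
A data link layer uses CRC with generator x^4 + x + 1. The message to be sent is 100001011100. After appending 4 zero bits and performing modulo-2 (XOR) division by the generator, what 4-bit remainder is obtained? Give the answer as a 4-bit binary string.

0100

Append 4 zeros: 1000010111000000. Divide by 10011 (XOR where the leading bit is 1):
  pos 0: 10000 XOR 10011 = 00011
  pos 3: 11101 XOR 10011 = 01110
  pos 4: 11101 XOR 10011 = 01110
  pos 5: 11101 XOR 10011 = 01110
  pos 6: 11100 XOR 10011 = 01111
  pos 7: 11110 XOR 10011 = 01101
  pos 8: 11010 XOR 10011 = 01001
  pos 9: 10010 XOR 10011 = 00001
Remainder (last 4 bits) = 0100. This is the CRC / FCS.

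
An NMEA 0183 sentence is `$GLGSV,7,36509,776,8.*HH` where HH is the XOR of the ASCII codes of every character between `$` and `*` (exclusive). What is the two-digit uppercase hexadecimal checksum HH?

67

XOR the ASCII codes of the payload characters:
  'G' = 0x47 → acc = 0x47
  'L' = 0x4C → acc = 0x0B
  'G' = 0x47 → acc = 0x4C
  'S' = 0x53 → acc = 0x1F
  'V' = 0x56 → acc = 0x49
  ',' = 0x2C → acc = 0x65
  '7' = 0x37 → acc = 0x52
  ',' = 0x2C → acc = 0x7E
  '3' = 0x33 → acc = 0x4D
  '6' = 0x36 → acc = 0x7B
  '5' = 0x35 → acc = 0x4E
  '0' = 0x30 → acc = 0x7E
  '9' = 0x39 → acc = 0x47
  ',' = 0x2C → acc = 0x6B
  '7' = 0x37 → acc = 0x5C
  '7' = 0x37 → acc = 0x6B
  '6' = 0x36 → acc = 0x5D
  ',' = 0x2C → acc = 0x71
  '8' = 0x38 → acc = 0x49
  '.' = 0x2E → acc = 0x67
Checksum = 0x67.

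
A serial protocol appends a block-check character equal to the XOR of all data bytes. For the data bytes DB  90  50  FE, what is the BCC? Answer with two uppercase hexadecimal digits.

XOR the bytes together:
  start with 0xDB
  0xDB ⊕ 0x90 = 0x4B
  0x4B ⊕ 0x50 = 0x1B
  0x1B ⊕ 0xFE = 0xE5

E5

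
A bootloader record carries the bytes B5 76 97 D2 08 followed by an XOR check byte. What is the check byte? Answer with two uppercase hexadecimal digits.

8E

XOR the bytes together:
  start with 0xB5
  0xB5 ⊕ 0x76 = 0xC3
  0xC3 ⊕ 0x97 = 0x54
  0x54 ⊕ 0xD2 = 0x86
  0x86 ⊕ 0x08 = 0x8E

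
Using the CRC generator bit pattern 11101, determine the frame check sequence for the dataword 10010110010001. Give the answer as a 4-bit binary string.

1100

Append 4 zeros: 100101100100010000. Divide by 11101 (XOR where the leading bit is 1):
  pos 0: 10010 XOR 11101 = 01111
  pos 1: 11111 XOR 11101 = 00010
  pos 4: 10100 XOR 11101 = 01001
  pos 5: 10011 XOR 11101 = 01110
  pos 6: 11100 XOR 11101 = 00001
  pos 10: 10010 XOR 11101 = 01111
  pos 11: 11110 XOR 11101 = 00011
Remainder (last 4 bits) = 1100. This is the CRC / FCS.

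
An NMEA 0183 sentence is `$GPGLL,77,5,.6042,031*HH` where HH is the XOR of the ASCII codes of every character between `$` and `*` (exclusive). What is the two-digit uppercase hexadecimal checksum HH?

79

XOR the ASCII codes of the payload characters:
  'G' = 0x47 → acc = 0x47
  'P' = 0x50 → acc = 0x17
  'G' = 0x47 → acc = 0x50
  'L' = 0x4C → acc = 0x1C
  'L' = 0x4C → acc = 0x50
  ',' = 0x2C → acc = 0x7C
  '7' = 0x37 → acc = 0x4B
  '7' = 0x37 → acc = 0x7C
  ',' = 0x2C → acc = 0x50
  '5' = 0x35 → acc = 0x65
  ',' = 0x2C → acc = 0x49
  '.' = 0x2E → acc = 0x67
  '6' = 0x36 → acc = 0x51
  '0' = 0x30 → acc = 0x61
  '4' = 0x34 → acc = 0x55
  '2' = 0x32 → acc = 0x67
  ',' = 0x2C → acc = 0x4B
  '0' = 0x30 → acc = 0x7B
  '3' = 0x33 → acc = 0x48
  '1' = 0x31 → acc = 0x79
Checksum = 0x79.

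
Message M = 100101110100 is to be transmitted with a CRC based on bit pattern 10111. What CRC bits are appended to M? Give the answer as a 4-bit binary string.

1001

Append 4 zeros: 1001011101000000. Divide by 10111 (XOR where the leading bit is 1):
  pos 0: 10010 XOR 10111 = 00101
  pos 2: 10111 XOR 10111 = 00000
  pos 7: 10100 XOR 10111 = 00011
  pos 10: 11000 XOR 10111 = 01111
  pos 11: 11110 XOR 10111 = 01001
Remainder (last 4 bits) = 1001. This is the CRC / FCS.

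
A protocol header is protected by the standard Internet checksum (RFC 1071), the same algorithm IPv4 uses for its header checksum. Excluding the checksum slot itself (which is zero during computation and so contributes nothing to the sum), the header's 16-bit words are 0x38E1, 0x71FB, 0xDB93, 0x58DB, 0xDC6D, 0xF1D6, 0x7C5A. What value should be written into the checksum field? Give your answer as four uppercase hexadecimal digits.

D614

One's-complement addition (fold any carry out of bit 15 back into bit 0):
  0x38E1 + 0x71FB = 0x0AADC
  0xAADC + 0xDB93 = 0x1866F → wrap carry → 0x8670
  0x8670 + 0x58DB = 0x0DF4B
  0xDF4B + 0xDC6D = 0x1BBB8 → wrap carry → 0xBBB9
  0xBBB9 + 0xF1D6 = 0x1AD8F → wrap carry → 0xAD90
  0xAD90 + 0x7C5A = 0x129EA → wrap carry → 0x29EB
One's-complement sum = 0x29EB.
Checksum = ~0x29EB & 0xFFFF = 0xD614.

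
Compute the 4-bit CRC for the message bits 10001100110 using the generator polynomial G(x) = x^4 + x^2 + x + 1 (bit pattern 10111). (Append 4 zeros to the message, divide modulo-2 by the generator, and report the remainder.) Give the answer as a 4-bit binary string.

Append 4 zeros: 100011001100000. Divide by 10111 (XOR where the leading bit is 1):
  pos 0: 10001 XOR 10111 = 00110
  pos 2: 11010 XOR 10111 = 01101
  pos 3: 11010 XOR 10111 = 01101
  pos 4: 11011 XOR 10111 = 01100
  pos 5: 11001 XOR 10111 = 01110
  pos 6: 11100 XOR 10111 = 01011
  pos 7: 10110 XOR 10111 = 00001
Remainder (last 4 bits) = 1000. This is the CRC / FCS.

1000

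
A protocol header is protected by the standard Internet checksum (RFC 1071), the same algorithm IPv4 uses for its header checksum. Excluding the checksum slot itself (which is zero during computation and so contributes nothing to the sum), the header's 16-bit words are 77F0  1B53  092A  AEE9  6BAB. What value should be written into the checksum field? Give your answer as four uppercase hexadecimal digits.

One's-complement addition (fold any carry out of bit 15 back into bit 0):
  0x77F0 + 0x1B53 = 0x09343
  0x9343 + 0x092A = 0x09C6D
  0x9C6D + 0xAEE9 = 0x14B56 → wrap carry → 0x4B57
  0x4B57 + 0x6BAB = 0x0B702
One's-complement sum = 0xB702.
Checksum = ~0xB702 & 0xFFFF = 0x48FD.

48FD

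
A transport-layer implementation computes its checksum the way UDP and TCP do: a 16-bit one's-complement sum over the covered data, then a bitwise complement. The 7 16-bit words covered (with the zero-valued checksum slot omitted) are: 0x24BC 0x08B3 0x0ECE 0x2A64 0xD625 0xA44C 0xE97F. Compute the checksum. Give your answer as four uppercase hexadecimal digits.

356C

One's-complement addition (fold any carry out of bit 15 back into bit 0):
  0x24BC + 0x08B3 = 0x02D6F
  0x2D6F + 0x0ECE = 0x03C3D
  0x3C3D + 0x2A64 = 0x066A1
  0x66A1 + 0xD625 = 0x13CC6 → wrap carry → 0x3CC7
  0x3CC7 + 0xA44C = 0x0E113
  0xE113 + 0xE97F = 0x1CA92 → wrap carry → 0xCA93
One's-complement sum = 0xCA93.
Checksum = ~0xCA93 & 0xFFFF = 0x356C.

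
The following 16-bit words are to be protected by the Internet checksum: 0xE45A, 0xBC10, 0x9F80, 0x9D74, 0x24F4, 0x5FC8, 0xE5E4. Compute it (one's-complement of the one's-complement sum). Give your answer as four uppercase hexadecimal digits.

One's-complement addition (fold any carry out of bit 15 back into bit 0):
  0xE45A + 0xBC10 = 0x1A06A → wrap carry → 0xA06B
  0xA06B + 0x9F80 = 0x13FEB → wrap carry → 0x3FEC
  0x3FEC + 0x9D74 = 0x0DD60
  0xDD60 + 0x24F4 = 0x10254 → wrap carry → 0x0255
  0x0255 + 0x5FC8 = 0x0621D
  0x621D + 0xE5E4 = 0x14801 → wrap carry → 0x4802
One's-complement sum = 0x4802.
Checksum = ~0x4802 & 0xFFFF = 0xB7FD.

B7FD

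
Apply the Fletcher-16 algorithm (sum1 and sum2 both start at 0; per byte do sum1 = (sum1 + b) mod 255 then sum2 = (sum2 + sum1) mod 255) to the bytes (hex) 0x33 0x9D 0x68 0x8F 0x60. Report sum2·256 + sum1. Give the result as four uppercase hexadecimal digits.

Running sums (mod 255):
  after byte 0 (0x33): sum1=51, sum2=51
  after byte 1 (0x9D): sum1=208, sum2=4
  after byte 2 (0x68): sum1=57, sum2=61
  after byte 3 (0x8F): sum1=200, sum2=6
  after byte 4 (0x60): sum1=41, sum2=47
Checksum = sum2·256 + sum1 = 47·256 + 41 = 12073 = 0x2F29.

2F29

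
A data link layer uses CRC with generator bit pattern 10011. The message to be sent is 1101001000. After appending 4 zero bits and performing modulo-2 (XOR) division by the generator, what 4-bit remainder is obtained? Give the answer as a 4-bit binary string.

Append 4 zeros: 11010010000000. Divide by 10011 (XOR where the leading bit is 1):
  pos 0: 11010 XOR 10011 = 01001
  pos 1: 10010 XOR 10011 = 00001
  pos 5: 11000 XOR 10011 = 01011
  pos 6: 10110 XOR 10011 = 00101
  pos 8: 10100 XOR 10011 = 00111
Remainder (last 4 bits) = 1110. This is the CRC / FCS.

1110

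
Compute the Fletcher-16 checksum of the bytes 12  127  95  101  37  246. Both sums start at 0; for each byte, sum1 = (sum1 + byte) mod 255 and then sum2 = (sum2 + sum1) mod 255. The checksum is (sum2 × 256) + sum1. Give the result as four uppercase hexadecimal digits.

B46C

Running sums (mod 255):
  after byte 0 (12): sum1=12, sum2=12
  after byte 1 (127): sum1=139, sum2=151
  after byte 2 (95): sum1=234, sum2=130
  after byte 3 (101): sum1=80, sum2=210
  after byte 4 (37): sum1=117, sum2=72
  after byte 5 (246): sum1=108, sum2=180
Checksum = sum2·256 + sum1 = 180·256 + 108 = 46188 = 0xB46C.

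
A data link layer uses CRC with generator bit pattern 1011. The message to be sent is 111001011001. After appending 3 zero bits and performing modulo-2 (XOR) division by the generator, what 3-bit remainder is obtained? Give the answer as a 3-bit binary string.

000

Append 3 zeros: 111001011001000. Divide by 1011 (XOR where the leading bit is 1):
  pos 0: 1110 XOR 1011 = 0101
  pos 1: 1010 XOR 1011 = 0001
  pos 4: 1101 XOR 1011 = 0110
  pos 5: 1101 XOR 1011 = 0110
  pos 6: 1100 XOR 1011 = 0111
  pos 7: 1110 XOR 1011 = 0101
  pos 8: 1011 XOR 1011 = 0000
Remainder (last 3 bits) = 000. This is the CRC / FCS.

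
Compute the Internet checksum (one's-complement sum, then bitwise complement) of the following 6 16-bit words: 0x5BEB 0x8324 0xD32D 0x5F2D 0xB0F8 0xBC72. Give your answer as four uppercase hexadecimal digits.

8129

One's-complement addition (fold any carry out of bit 15 back into bit 0):
  0x5BEB + 0x8324 = 0x0DF0F
  0xDF0F + 0xD32D = 0x1B23C → wrap carry → 0xB23D
  0xB23D + 0x5F2D = 0x1116A → wrap carry → 0x116B
  0x116B + 0xB0F8 = 0x0C263
  0xC263 + 0xBC72 = 0x17ED5 → wrap carry → 0x7ED6
One's-complement sum = 0x7ED6.
Checksum = ~0x7ED6 & 0xFFFF = 0x8129.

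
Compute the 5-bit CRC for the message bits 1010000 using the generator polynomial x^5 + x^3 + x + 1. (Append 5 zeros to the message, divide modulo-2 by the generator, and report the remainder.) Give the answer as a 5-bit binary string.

Append 5 zeros: 101000000000. Divide by 101011 (XOR where the leading bit is 1):
  pos 0: 101000 XOR 101011 = 000011
  pos 4: 110000 XOR 101011 = 011011
  pos 5: 110110 XOR 101011 = 011101
  pos 6: 111010 XOR 101011 = 010001
Remainder (last 5 bits) = 10001. This is the CRC / FCS.

10001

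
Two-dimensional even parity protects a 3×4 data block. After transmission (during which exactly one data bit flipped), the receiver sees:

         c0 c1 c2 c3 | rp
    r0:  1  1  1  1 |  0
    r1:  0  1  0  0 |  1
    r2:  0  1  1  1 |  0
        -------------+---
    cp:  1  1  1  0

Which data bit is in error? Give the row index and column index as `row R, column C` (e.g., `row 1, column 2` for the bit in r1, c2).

Recompute each row's even parity and compare to rp:
  r0: data parity 0, sent rp 0 → ok
  r1: data parity 1, sent rp 1 → ok
  r2: data parity 1, sent rp 0 → mismatch
Recompute each column's even parity and compare to cp:
  c0: data parity 1, sent cp 1 → ok
  c1: data parity 1, sent cp 1 → ok
  c2: data parity 0, sent cp 1 → mismatch
  c3: data parity 0, sent cp 0 → ok
Exactly one row (r2) and one column (c2) fail → the flipped bit is at their intersection.

row 2, column 2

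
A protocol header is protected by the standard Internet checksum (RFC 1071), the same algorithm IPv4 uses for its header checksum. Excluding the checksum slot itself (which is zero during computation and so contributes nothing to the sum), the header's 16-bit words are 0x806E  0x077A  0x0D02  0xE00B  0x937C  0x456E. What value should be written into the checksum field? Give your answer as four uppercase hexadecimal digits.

One's-complement addition (fold any carry out of bit 15 back into bit 0):
  0x806E + 0x077A = 0x087E8
  0x87E8 + 0x0D02 = 0x094EA
  0x94EA + 0xE00B = 0x174F5 → wrap carry → 0x74F6
  0x74F6 + 0x937C = 0x10872 → wrap carry → 0x0873
  0x0873 + 0x456E = 0x04DE1
One's-complement sum = 0x4DE1.
Checksum = ~0x4DE1 & 0xFFFF = 0xB21E.

B21E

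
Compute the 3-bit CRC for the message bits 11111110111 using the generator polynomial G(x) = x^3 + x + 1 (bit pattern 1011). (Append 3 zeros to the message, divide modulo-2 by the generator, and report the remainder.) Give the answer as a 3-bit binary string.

010

Append 3 zeros: 11111110111000. Divide by 1011 (XOR where the leading bit is 1):
  pos 0: 1111 XOR 1011 = 0100
  pos 1: 1001 XOR 1011 = 0010
  pos 3: 1011 XOR 1011 = 0000
  pos 8: 1110 XOR 1011 = 0101
  pos 9: 1010 XOR 1011 = 0001
Remainder (last 3 bits) = 010. This is the CRC / FCS.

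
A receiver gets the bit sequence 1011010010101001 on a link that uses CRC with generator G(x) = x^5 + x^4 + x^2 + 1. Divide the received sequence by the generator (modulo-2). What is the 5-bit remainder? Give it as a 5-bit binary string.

Modulo-2 division of 1011010010101001 by 110101:
  pos 0: 101101 XOR 110101 = 011000
  pos 1: 110000 XOR 110101 = 000101
  pos 4: 101010 XOR 110101 = 011111
  pos 5: 111111 XOR 110101 = 001010
  pos 7: 101001 XOR 110101 = 011100
  pos 8: 111000 XOR 110101 = 001101
  pos 10: 110101 XOR 110101 = 000000
Remainder = 00000 (zero — the frame passes the CRC check).

00000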